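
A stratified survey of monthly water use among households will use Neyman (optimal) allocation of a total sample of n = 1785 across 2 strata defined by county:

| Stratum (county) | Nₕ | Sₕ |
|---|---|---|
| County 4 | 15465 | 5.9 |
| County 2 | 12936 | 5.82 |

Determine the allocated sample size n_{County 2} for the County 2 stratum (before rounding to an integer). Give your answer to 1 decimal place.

Neyman allocation: nₕ = n·NₕSₕ / Σⱼ NⱼSⱼ.
Σ NⱼSⱼ = 15465·5.9 + 12936·5.82 = 166531.02.
n_{County 2} = 1785·12936·5.82 / 166531.02 = 807.0.

807.0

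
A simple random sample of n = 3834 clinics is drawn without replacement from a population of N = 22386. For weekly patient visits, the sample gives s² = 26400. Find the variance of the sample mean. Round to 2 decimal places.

5.71

Under SRS without replacement, Var(ȳ) = (1 − f)·s²/n with f = n/N = 3834/22386 = 0.17126776.
Var(ȳ) = (1 − 0.17126776)·26400/3834 = 0.82873224·6.885759 = 5.7064505.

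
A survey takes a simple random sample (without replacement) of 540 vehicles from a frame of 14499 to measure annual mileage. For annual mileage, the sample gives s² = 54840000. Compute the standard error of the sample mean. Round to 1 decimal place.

312.7

Under SRS without replacement, Var(ȳ) = (1 − f)·s²/n with f = n/N = 540/14499 = 0.03724395.
Var(ȳ) = (1 − 0.03724395)·54840000/540 = 0.96275605·101555.56 = 97773.226.
SE(ȳ) = √(97773.226) = 312.7.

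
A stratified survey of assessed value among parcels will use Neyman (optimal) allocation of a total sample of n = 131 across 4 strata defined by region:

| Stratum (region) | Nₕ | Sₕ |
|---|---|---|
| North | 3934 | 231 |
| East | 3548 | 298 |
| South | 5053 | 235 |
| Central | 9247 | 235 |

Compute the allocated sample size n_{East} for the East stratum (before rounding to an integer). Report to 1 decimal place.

Neyman allocation: nₕ = n·NₕSₕ / Σⱼ NⱼSⱼ.
Σ NⱼSⱼ = 3934·231 + 3548·298 + 5053·235 + 9247·235 = 5.326558 × 10^6.
n_{East} = 131·3548·298 / (5.326558 × 10^6) = 26.0.

26.0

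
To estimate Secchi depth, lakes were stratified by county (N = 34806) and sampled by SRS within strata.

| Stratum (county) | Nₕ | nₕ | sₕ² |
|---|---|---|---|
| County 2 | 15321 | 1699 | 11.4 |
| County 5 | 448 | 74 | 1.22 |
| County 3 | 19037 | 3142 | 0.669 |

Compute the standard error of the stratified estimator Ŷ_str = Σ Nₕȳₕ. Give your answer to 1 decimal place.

1211.4

Var(Ŷ_str) = Σₕ Nₕ²(1 − fₕ)sₕ²/nₕ.
County 2: 15321²·(1 − 1699/15321)·11.4/1699 = 1.4003592 × 10^6.
County 5: 448²·(1 − 74/448)·1.22/74 = 2762.3438.
County 3: 19037²·(1 − 3142/19037)·0.669/3142 = 64428.642.
Sum = 1.4675502 × 10^6.
SE = √(1.4675502 × 10^6) = 1211.4.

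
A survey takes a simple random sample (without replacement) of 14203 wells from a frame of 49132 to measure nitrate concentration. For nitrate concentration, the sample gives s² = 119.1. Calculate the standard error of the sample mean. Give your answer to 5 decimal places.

Under SRS without replacement, Var(ȳ) = (1 − f)·s²/n with f = n/N = 14203/49132 = 0.28907840.
Var(ȳ) = (1 − 0.28907840)·119.1/14203 = 0.71092160·0.0083855523 = 0.0059614703.
SE(ȳ) = √(0.0059614703) = 0.07721.

0.07721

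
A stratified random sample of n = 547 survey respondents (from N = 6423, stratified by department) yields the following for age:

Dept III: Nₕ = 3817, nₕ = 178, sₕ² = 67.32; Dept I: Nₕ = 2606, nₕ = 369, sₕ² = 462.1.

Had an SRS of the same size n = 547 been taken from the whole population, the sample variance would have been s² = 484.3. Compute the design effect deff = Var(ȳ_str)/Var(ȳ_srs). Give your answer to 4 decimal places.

Var(ȳ_str) = Σ Wₕ²(1−fₕ)sₕ²/nₕ with Wₕ = Nₕ/6423:
  Dept III: (3817/6423)²·(1−178/3817)·67.32/178 = 0.12733637
  Dept I: (2606/6423)²·(1−369/2606)·462.1/369 = 0.17695961
  → Var(ȳ_str) = 0.30429598.
Var(ȳ_srs) = (1 − 547/6423)·484.3/547 = 0.80997387.
deff = 0.30429598 / 0.80997387 = 0.3757.

0.3757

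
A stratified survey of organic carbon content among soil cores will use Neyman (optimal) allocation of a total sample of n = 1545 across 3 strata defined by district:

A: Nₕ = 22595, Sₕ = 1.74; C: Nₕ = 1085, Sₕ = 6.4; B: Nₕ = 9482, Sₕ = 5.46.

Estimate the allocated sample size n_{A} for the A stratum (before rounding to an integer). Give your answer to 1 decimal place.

Neyman allocation: nₕ = n·NₕSₕ / Σⱼ NⱼSⱼ.
Σ NⱼSⱼ = 22595·1.74 + 1085·6.4 + 9482·5.46 = 98031.02.
n_{A} = 1545·22595·1.74 / 98031.02 = 619.6.

619.6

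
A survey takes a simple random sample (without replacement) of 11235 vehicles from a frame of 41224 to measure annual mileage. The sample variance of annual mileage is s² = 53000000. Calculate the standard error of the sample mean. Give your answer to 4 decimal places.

Under SRS without replacement, Var(ȳ) = (1 − f)·s²/n with f = n/N = 11235/41224 = 0.27253542.
Var(ȳ) = (1 − 0.27253542)·53000000/11235 = 0.72746458·4717.401 = 3431.7421.
SE(ȳ) = √(3431.7421) = 58.5811.

58.5811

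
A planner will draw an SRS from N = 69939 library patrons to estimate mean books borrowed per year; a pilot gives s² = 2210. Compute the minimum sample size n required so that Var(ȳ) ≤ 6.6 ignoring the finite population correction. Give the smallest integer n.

335

Without fpc, n₀ = s²/D = 2210/6.6 = 334.8485.
Rounding up, n = 335.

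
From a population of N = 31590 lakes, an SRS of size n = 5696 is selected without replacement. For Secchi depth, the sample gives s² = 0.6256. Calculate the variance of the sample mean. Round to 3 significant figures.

Under SRS without replacement, Var(ȳ) = (1 − f)·s²/n with f = n/N = 5696/31590 = 0.18031022.
Var(ȳ) = (1 − 0.18031022)·0.6256/5696 = 0.81968978·1.0983146 × 10^-4 = 9.0027725 × 10^-5.

9.00 × 10^-5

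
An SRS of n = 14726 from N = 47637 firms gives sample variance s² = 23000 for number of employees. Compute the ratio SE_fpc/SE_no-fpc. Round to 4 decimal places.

f = n/N = 14726/47637 = 0.30912946.
SE_no-fpc = √(s²/n) = 1.2497453; SE_fpc = √((1−f)s²/n) = 1.0387711.
Ratio = √(1−f) = 0.83118623.

0.8312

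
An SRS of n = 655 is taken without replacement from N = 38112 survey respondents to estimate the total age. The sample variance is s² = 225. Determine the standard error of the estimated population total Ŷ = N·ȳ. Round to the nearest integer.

Var(Ŷ) = N²·Var(ȳ) = N²·(1 − n/N)·s²/n.
f = 655/38112 = 0.01718619; Var(ȳ) = 0.98281381·225/655 = 0.3376078.
Var(Ŷ) = 38112² · 0.3376078 = 4.9038362 × 10^8.
SE(Ŷ) = √(4.9038362 × 10^8) = 22145.

22145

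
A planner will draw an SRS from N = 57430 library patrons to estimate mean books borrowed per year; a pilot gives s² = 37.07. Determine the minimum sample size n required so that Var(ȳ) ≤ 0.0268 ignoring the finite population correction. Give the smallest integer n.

Without fpc, n₀ = s²/D = 37.07/0.0268 = 1383.2090.
Rounding up, n = 1384.

1384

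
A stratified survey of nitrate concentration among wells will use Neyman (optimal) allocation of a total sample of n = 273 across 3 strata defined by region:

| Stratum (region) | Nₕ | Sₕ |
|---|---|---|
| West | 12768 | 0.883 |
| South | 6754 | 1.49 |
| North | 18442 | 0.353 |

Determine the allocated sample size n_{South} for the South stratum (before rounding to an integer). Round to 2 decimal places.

98.66

Neyman allocation: nₕ = n·NₕSₕ / Σⱼ NⱼSⱼ.
Σ NⱼSⱼ = 12768·0.883 + 6754·1.49 + 18442·0.353 = 27847.63.
n_{South} = 273·6754·1.49 / 27847.63 = 98.66.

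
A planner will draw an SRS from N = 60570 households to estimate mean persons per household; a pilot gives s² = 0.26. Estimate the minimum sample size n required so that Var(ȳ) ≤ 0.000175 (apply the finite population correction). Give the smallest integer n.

1451

Without fpc, n₀ = s²/D = 0.26/0.000175 = 1485.7143.
With fpc, (1 − n/N)·s²/n ≤ D requires n ≥ n₀/(1 + n₀/N) = 1485.7143/(1 + 1485.7143/60570) = 1450.1439.
Rounding up, n = 1451.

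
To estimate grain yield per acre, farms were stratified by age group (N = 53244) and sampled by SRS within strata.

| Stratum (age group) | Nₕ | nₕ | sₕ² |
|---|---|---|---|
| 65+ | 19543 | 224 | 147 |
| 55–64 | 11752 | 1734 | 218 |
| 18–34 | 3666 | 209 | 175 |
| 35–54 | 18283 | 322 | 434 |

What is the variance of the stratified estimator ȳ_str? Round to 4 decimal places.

0.2525

Var(ȳ_str) = Σₕ Wₕ²(1 − fₕ)sₕ²/nₕ with Wₕ = Nₕ/N, N = 53244.
65+: Wₕ = 0.36704605; term = 0.36704605²·(1 − 0.01146190)·147/224 = 0.087398472.
55–64: Wₕ = 0.22071971; term = 0.22071971²·(1 − 0.14754935)·218/1734 = 0.0052210621.
18–34: Wₕ = 0.06885283; term = 0.06885283²·(1 − 0.05701037)·175/209 = 0.0037431933.
35–54: Wₕ = 0.34338141; term = 0.34338141²·(1 − 0.01761199)·434/322 = 0.15612429.
Sum = 0.25248702.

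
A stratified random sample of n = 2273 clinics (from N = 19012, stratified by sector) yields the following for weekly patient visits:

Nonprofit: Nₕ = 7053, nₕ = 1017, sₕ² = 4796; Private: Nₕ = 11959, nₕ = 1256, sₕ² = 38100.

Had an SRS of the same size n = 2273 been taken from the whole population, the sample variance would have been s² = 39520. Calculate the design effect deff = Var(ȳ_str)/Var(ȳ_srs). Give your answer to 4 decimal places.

Var(ȳ_str) = Σ Wₕ²(1−fₕ)sₕ²/nₕ with Wₕ = Nₕ/19012:
  Nonprofit: (7053/19012)²·(1−1017/7053)·4796/1017 = 0.55542539
  Private: (11959/19012)²·(1−1256/11959)·38100/1256 = 10.741876
  → Var(ȳ_str) = 11.297301.
Var(ȳ_srs) = (1 − 2273/19012)·39520/2273 = 15.308026.
deff = 11.297301 / 15.308026 = 0.7380.

0.7380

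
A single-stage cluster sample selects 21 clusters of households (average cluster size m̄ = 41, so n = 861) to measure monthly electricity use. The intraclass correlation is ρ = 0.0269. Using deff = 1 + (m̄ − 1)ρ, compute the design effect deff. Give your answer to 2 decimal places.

2.08

deff = 1 + (41 − 1)·0.0269 = 1 + 1.076 = 2.076.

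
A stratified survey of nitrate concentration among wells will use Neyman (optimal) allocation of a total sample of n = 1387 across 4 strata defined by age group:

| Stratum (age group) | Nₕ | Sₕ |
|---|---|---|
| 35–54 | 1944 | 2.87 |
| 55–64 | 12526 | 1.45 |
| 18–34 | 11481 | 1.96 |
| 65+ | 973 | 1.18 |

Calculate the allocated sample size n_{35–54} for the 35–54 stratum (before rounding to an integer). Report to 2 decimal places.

163.28

Neyman allocation: nₕ = n·NₕSₕ / Σⱼ NⱼSⱼ.
Σ NⱼSⱼ = 1944·2.87 + 12526·1.45 + 11481·1.96 + 973·1.18 = 47392.88.
n_{35–54} = 1387·1944·2.87 / 47392.88 = 163.28.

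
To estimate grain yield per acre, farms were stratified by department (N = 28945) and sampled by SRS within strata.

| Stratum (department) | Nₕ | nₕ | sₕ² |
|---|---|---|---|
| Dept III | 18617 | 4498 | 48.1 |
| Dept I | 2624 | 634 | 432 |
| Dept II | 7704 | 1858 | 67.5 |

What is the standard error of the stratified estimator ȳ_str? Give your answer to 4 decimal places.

Var(ȳ_str) = Σₕ Wₕ²(1 − fₕ)sₕ²/nₕ with Wₕ = Nₕ/N, N = 28945.
Dept III: Wₕ = 0.64318535; term = 0.64318535²·(1 − 0.24160713)·48.1/4498 = 0.0033549971.
Dept I: Wₕ = 0.09065469; term = 0.09065469²·(1 − 0.24161585)·432/634 = 0.0042468242.
Dept II: Wₕ = 0.26615996; term = 0.26615996²·(1 − 0.24117342)·67.5/1858 = 0.0019529271.
Sum = 0.0095547484.
SE = √(0.0095547484) = 0.0977.

0.0977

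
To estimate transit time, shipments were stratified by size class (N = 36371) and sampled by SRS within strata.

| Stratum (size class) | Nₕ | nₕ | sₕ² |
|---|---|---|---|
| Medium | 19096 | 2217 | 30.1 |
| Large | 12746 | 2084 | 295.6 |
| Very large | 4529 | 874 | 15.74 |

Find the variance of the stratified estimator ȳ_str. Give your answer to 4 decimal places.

Var(ȳ_str) = Σₕ Wₕ²(1 − fₕ)sₕ²/nₕ with Wₕ = Nₕ/N, N = 36371.
Medium: Wₕ = 0.52503368; term = 0.52503368²·(1 − 0.11609761)·30.1/2217 = 0.0033081062.
Large: Wₕ = 0.35044404; term = 0.35044404²·(1 − 0.16350228)·295.6/2084 = 0.014571653.
Very large: Wₕ = 0.12452228; term = 0.12452228²·(1 − 0.19297858)·15.74/874 = 2.2535776 × 10^-4.
Sum = 0.018105117.

0.0181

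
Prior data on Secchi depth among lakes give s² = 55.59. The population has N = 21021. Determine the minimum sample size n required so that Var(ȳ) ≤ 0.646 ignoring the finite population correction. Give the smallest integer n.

Without fpc, n₀ = s²/D = 55.59/0.646 = 86.0526.
Rounding up, n = 87.

87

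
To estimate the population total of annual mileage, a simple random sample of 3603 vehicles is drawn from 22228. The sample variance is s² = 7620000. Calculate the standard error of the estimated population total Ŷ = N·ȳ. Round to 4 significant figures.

935700

Var(Ŷ) = N²·Var(ȳ) = N²·(1 − n/N)·s²/n.
f = 3603/22228 = 0.16209286; Var(ȳ) = 0.83790714·7620000/3603 = 1772.0934.
Var(Ŷ) = 22228² · 1772.0934 = 8.7556297 × 10^11.
SE(Ŷ) = √(8.7556297 × 10^11) = 935700.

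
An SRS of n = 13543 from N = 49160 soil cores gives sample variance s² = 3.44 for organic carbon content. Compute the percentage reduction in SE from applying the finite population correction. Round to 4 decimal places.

14.8817

f = n/N = 13543/49160 = 0.27548820.
SE_no-fpc = √(s²/n) = 0.015937558; SE_fpc = √((1−f)s²/n) = 0.013565772.
Ratio = √(1−f) = 0.85118259. Reduction = 100·(1 − 0.85118259) = 14.8817%.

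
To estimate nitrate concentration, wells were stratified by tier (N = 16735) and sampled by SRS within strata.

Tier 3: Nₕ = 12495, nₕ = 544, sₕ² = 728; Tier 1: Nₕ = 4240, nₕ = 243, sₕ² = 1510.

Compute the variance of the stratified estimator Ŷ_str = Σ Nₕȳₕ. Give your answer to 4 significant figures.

Var(Ŷ_str) = Σₕ Nₕ²(1 − fₕ)sₕ²/nₕ.
Tier 3: 12495²·(1 − 544/12495)·728/544 = 1.9983566 × 10^8.
Tier 1: 4240²·(1 − 243/4240)·1510/243 = 1.0531026 × 10^8.
Sum = 3.0514592 × 10^8.

3.051 × 10^8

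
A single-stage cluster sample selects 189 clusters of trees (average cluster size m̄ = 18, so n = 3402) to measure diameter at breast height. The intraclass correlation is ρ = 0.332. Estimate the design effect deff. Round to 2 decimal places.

deff = 1 + (18 − 1)·0.332 = 1 + 5.644 = 6.644.

6.64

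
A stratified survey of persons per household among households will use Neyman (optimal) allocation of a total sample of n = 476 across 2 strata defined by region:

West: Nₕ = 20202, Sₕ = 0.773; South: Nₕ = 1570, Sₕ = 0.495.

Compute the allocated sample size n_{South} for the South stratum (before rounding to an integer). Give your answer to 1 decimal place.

22.6

Neyman allocation: nₕ = n·NₕSₕ / Σⱼ NⱼSⱼ.
Σ NⱼSⱼ = 20202·0.773 + 1570·0.495 = 16393.296.
n_{South} = 476·1570·0.495 / 16393.296 = 22.6.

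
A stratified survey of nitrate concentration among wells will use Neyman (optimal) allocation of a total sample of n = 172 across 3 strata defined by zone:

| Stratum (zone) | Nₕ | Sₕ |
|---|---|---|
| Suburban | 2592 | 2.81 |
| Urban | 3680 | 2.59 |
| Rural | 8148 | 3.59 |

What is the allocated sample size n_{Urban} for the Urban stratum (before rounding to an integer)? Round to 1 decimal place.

Neyman allocation: nₕ = n·NₕSₕ / Σⱼ NⱼSⱼ.
Σ NⱼSⱼ = 2592·2.81 + 3680·2.59 + 8148·3.59 = 46066.04.
n_{Urban} = 172·3680·2.59 / 46066.04 = 35.6.

35.6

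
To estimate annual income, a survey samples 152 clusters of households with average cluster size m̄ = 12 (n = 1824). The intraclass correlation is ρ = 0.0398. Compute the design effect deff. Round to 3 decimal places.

1.438

deff = 1 + (12 − 1)·0.0398 = 1 + 0.4378 = 1.4378.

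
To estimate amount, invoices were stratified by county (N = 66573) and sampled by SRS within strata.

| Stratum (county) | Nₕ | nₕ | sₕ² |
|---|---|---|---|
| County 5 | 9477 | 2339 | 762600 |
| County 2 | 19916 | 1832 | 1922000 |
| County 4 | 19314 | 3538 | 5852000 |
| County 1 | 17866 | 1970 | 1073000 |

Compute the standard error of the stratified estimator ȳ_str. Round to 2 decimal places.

Var(ȳ_str) = Σₕ Wₕ²(1 − fₕ)sₕ²/nₕ with Wₕ = Nₕ/N, N = 66573.
County 5: Wₕ = 0.14235501; term = 0.14235501²·(1 − 0.24680806)·762600/2339 = 4.9764283.
County 2: Wₕ = 0.29916032; term = 0.29916032²·(1 − 0.09198634)·1922000/1832 = 85.256652.
County 4: Wₕ = 0.29011762; term = 0.29011762²·(1 − 0.18318318)·5852000/3538 = 113.71542.
County 1: Wₕ = 0.26836706; term = 0.26836706²·(1 − 0.11026531)·1073000/1970 = 34.902169.
Sum = 238.85067.
SE = √(238.85067) = 15.45.

15.45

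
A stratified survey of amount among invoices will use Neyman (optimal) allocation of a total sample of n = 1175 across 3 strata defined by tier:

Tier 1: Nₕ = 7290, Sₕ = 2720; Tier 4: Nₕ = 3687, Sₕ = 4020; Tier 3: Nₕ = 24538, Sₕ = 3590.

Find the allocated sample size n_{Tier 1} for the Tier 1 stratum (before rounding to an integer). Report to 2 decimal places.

Neyman allocation: nₕ = n·NₕSₕ / Σⱼ NⱼSⱼ.
Σ NⱼSⱼ = 7290·2720 + 3687·4020 + 24538·3590 = 1.2274196 × 10^8.
n_{Tier 1} = 1175·7290·2720 / (1.2274196 × 10^8) = 189.82.

189.82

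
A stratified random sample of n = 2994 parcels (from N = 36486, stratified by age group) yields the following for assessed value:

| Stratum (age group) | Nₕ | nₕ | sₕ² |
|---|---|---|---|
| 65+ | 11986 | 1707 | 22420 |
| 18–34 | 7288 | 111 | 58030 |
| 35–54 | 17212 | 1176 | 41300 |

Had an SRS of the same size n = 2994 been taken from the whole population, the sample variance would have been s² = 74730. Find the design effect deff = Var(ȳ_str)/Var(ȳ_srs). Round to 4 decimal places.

Var(ȳ_str) = Σ Wₕ²(1−fₕ)sₕ²/nₕ with Wₕ = Nₕ/36486:
  65+: (11986/36486)²·(1−1707/11986)·22420/1707 = 1.2155553
  18–34: (7288/36486)²·(1−111/7288)·58030/111 = 20.541322
  35–54: (17212/36486)²·(1−1176/17212)·41300/1176 = 7.2814456
  → Var(ȳ_str) = 29.038323.
Var(ȳ_srs) = (1 − 2994/36486)·74730/2994 = 22.911737.
deff = 29.038323 / 22.911737 = 1.2674.

1.2674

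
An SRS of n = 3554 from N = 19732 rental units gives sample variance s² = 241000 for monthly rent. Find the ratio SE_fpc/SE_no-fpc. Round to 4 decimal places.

0.9055

f = n/N = 3554/19732 = 0.18011352.
SE_no-fpc = √(s²/n) = 8.2347384; SE_fpc = √((1−f)s²/n) = 7.4563566.
Ratio = √(1−f) = 0.90547583.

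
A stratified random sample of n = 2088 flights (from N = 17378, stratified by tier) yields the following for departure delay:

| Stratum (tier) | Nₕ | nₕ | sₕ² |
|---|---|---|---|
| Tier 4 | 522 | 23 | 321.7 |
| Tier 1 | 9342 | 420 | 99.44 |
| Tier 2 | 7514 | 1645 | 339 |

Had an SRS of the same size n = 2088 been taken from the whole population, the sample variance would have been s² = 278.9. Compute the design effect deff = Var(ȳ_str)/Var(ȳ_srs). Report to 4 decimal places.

Var(ȳ_str) = Σ Wₕ²(1−fₕ)sₕ²/nₕ with Wₕ = Nₕ/17378:
  Tier 4: (522/17378)²·(1−23/522)·321.7/23 = 0.012064093
  Tier 1: (9342/17378)²·(1−420/9342)·99.44/420 = 0.065345295
  Tier 2: (7514/17378)²·(1−1645/7514)·339/1645 = 0.030093279
  → Var(ȳ_str) = 0.10750267.
Var(ȳ_srs) = (1 − 2088/17378)·278.9/2088 = 0.11752377.
deff = 0.10750267 / 0.11752377 = 0.9147.

0.9147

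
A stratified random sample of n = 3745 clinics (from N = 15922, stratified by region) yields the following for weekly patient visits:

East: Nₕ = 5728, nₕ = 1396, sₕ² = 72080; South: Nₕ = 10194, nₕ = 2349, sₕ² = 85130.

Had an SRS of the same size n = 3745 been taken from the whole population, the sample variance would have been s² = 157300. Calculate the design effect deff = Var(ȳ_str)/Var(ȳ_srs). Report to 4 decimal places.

0.5132

Var(ȳ_str) = Σ Wₕ²(1−fₕ)sₕ²/nₕ with Wₕ = Nₕ/15922:
  East: (5728/15922)²·(1−1396/5728)·72080/1396 = 5.0538876
  South: (10194/15922)²·(1−2349/10194)·85130/2349 = 11.43252
  → Var(ȳ_str) = 16.486408.
Var(ȳ_srs) = (1 − 3745/15922)·157300/3745 = 32.123258.
deff = 16.486408 / 32.123258 = 0.5132.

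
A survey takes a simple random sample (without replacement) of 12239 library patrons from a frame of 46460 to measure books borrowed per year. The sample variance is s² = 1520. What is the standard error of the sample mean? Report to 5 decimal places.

Under SRS without replacement, Var(ȳ) = (1 − f)·s²/n with f = n/N = 12239/46460 = 0.26343091.
Var(ȳ) = (1 − 0.26343091)·1520/12239 = 0.73656909·0.12419315 = 0.091476838.
SE(ȳ) = √(0.091476838) = 0.30245.

0.30245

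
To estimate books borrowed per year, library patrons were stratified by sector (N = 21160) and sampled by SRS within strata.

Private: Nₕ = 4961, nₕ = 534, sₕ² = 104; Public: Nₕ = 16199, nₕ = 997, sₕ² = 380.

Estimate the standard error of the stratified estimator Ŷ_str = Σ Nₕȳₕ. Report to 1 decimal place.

9906.4

Var(Ŷ_str) = Σₕ Nₕ²(1 − fₕ)sₕ²/nₕ.
Private: 4961²·(1 − 534/4961)·104/534 = 4.277311 × 10^6.
Public: 16199²·(1 − 997/16199)·380/997 = 9.3859313 × 10^7.
Sum = 9.8136624 × 10^7.
SE = √(9.8136624 × 10^7) = 9906.4.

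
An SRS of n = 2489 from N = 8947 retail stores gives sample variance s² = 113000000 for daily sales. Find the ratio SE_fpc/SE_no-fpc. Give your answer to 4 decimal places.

f = n/N = 2489/8947 = 0.27819381.
SE_no-fpc = √(s²/n) = 213.07219; SE_fpc = √((1−f)s²/n) = 181.02438.
Ratio = √(1−f) = 0.84959178.

0.8496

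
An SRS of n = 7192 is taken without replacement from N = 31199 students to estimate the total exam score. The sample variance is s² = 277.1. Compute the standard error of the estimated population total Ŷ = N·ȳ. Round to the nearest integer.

Var(Ŷ) = N²·Var(ȳ) = N²·(1 − n/N)·s²/n.
f = 7192/31199 = 0.23052021; Var(ȳ) = 0.76947979·277.1/7192 = 0.029647226.
Var(Ŷ) = 31199² · 0.029647226 = 2.8857946 × 10^7.
SE(Ŷ) = √(2.8857946 × 10^7) = 5372.

5372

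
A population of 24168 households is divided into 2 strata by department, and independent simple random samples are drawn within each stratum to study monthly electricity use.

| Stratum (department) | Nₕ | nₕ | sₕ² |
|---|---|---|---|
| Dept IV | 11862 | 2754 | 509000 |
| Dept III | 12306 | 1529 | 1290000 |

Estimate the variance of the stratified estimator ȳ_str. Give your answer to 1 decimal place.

Var(ȳ_str) = Σₕ Wₕ²(1 − fₕ)sₕ²/nₕ with Wₕ = Nₕ/N, N = 24168.
Dept IV: Wₕ = 0.49081430; term = 0.49081430²·(1 − 0.23216995)·509000/2754 = 34.1864.
Dept III: Wₕ = 0.50918570; term = 0.50918570²·(1 − 0.12424833)·1290000/1529 = 191.56475.
Sum = 225.75115.

225.8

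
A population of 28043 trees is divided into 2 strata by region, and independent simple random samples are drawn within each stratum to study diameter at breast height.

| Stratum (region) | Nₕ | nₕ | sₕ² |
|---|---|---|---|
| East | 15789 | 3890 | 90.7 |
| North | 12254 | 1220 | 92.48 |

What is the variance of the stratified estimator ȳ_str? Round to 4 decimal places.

0.0186

Var(ȳ_str) = Σₕ Wₕ²(1 − fₕ)sₕ²/nₕ with Wₕ = Nₕ/N, N = 28043.
East: Wₕ = 0.56302821; term = 0.56302821²·(1 − 0.24637406)·90.7/3890 = 0.005570239.
North: Wₕ = 0.43697179; term = 0.43697179²·(1 − 0.09955933)·92.48/1220 = 0.013033165.
Sum = 0.018603404.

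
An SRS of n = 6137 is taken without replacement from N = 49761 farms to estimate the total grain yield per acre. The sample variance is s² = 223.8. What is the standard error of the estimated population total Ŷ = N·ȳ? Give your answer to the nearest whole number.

8897

Var(Ŷ) = N²·Var(ȳ) = N²·(1 − n/N)·s²/n.
f = 6137/49761 = 0.12332952; Var(ȳ) = 0.87667048·223.8/6137 = 0.031969831.
Var(Ŷ) = 49761² · 0.031969831 = 7.9162325 × 10^7.
SE(Ŷ) = √(7.9162325 × 10^7) = 8897.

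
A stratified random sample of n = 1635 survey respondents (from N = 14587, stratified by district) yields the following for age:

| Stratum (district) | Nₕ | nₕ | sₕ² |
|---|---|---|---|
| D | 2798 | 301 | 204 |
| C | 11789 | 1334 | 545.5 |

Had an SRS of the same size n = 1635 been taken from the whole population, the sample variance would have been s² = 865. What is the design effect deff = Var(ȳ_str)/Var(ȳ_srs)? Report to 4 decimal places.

Var(ȳ_str) = Σ Wₕ²(1−fₕ)sₕ²/nₕ with Wₕ = Nₕ/14587:
  D: (2798/14587)²·(1−301/2798)·204/301 = 0.022253481
  C: (11789/14587)²·(1−1334/11789)·545.5/1334 = 0.23686886
  → Var(ȳ_str) = 0.25912234.
Var(ȳ_srs) = (1 − 1635/14587)·865/1635 = 0.46975261.
deff = 0.25912234 / 0.46975261 = 0.5516.

0.5516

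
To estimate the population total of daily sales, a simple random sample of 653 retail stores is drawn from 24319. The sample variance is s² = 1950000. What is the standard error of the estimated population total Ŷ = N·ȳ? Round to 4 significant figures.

Var(Ŷ) = N²·Var(ȳ) = N²·(1 − n/N)·s²/n.
f = 653/24319 = 0.02685143; Var(ȳ) = 0.97314857·1950000/653 = 2906.0332.
Var(Ŷ) = 24319² · 2906.0332 = 1.718668 × 10^12.
SE(Ŷ) = √(1.718668 × 10^12) = 1.311 × 10^6.

1.311 × 10^6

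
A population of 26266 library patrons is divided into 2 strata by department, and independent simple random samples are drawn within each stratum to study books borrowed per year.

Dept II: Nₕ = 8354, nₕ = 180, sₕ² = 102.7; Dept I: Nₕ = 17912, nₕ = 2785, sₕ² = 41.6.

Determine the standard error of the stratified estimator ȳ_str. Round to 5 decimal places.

Var(ȳ_str) = Σₕ Wₕ²(1 − fₕ)sₕ²/nₕ with Wₕ = Nₕ/N, N = 26266.
Dept II: Wₕ = 0.31805376; term = 0.31805376²·(1 − 0.02154656)·102.7/180 = 0.056472779.
Dept I: Wₕ = 0.68194624; term = 0.68194624²·(1 − 0.15548236)·41.6/2785 = 0.0058664738.
Sum = 0.062339253.
SE = √(0.062339253) = 0.24968.

0.24968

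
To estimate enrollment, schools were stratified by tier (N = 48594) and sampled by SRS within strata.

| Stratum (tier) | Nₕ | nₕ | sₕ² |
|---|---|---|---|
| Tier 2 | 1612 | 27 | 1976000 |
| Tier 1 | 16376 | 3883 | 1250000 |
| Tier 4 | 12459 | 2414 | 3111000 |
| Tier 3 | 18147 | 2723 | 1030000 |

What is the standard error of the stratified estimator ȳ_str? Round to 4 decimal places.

14.8396

Var(ȳ_str) = Σₕ Wₕ²(1 − fₕ)sₕ²/nₕ with Wₕ = Nₕ/N, N = 48594.
Tier 2: Wₕ = 0.03317282; term = 0.03317282²·(1 − 0.01674938)·1976000/27 = 79.186688.
Tier 1: Wₕ = 0.33699634; term = 0.33699634²·(1 − 0.23711529)·1250000/3883 = 27.890217.
Tier 4: Wₕ = 0.25638968; term = 0.25638968²·(1 − 0.19375552)·3111000/2414 = 68.301552.
Tier 3: Wₕ = 0.37344117; term = 0.37344117²·(1 − 0.15005235)·1030000/2723 = 44.835926.
Sum = 220.21438.
SE = √(220.21438) = 14.8396.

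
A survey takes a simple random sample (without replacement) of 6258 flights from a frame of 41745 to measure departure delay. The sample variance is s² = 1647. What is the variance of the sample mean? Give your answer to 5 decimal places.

0.22373

Under SRS without replacement, Var(ȳ) = (1 − f)·s²/n with f = n/N = 6258/41745 = 0.14991017.
Var(ȳ) = (1 − 0.14991017)·1647/6258 = 0.85008983·0.26318313 = 0.2237293.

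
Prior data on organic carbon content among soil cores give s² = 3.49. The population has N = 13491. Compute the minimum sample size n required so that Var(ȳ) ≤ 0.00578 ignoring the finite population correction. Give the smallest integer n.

604

Without fpc, n₀ = s²/D = 3.49/0.00578 = 603.8062.
Rounding up, n = 604.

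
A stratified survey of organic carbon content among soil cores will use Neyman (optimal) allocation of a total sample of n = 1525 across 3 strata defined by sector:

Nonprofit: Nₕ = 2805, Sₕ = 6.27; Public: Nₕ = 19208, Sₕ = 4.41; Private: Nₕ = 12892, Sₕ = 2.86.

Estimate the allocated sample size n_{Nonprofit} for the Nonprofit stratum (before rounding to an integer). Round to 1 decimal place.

192.7

Neyman allocation: nₕ = n·NₕSₕ / Σⱼ NⱼSⱼ.
Σ NⱼSⱼ = 2805·6.27 + 19208·4.41 + 12892·2.86 = 139165.75.
n_{Nonprofit} = 1525·2805·6.27 / 139165.75 = 192.7.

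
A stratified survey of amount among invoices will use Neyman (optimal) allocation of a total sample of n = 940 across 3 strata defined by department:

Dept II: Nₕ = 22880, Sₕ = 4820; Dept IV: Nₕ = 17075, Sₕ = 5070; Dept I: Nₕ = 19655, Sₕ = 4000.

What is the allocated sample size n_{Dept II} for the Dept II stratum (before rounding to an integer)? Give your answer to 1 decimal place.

376.3

Neyman allocation: nₕ = n·NₕSₕ / Σⱼ NⱼSⱼ.
Σ NⱼSⱼ = 22880·4820 + 17075·5070 + 19655·4000 = 2.7547185 × 10^8.
n_{Dept II} = 940·22880·4820 / (2.7547185 × 10^8) = 376.3.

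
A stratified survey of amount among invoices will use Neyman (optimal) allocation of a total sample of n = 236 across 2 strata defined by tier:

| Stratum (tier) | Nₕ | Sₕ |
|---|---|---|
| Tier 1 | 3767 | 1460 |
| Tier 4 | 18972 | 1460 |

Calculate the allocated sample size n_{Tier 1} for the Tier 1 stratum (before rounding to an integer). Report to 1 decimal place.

Neyman allocation: nₕ = n·NₕSₕ / Σⱼ NⱼSⱼ.
Σ NⱼSⱼ = 3767·1460 + 18972·1460 = 3.319894 × 10^7.
n_{Tier 1} = 236·3767·1460 / (3.319894 × 10^7) = 39.1.

39.1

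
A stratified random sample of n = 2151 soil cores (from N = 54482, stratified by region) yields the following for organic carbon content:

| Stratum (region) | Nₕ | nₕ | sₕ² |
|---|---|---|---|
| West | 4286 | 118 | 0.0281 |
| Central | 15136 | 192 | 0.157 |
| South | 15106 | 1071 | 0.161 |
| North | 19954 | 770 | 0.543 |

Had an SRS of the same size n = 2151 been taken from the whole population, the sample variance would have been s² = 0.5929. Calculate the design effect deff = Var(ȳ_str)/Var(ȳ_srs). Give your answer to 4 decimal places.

0.6248

Var(ȳ_str) = Σ Wₕ²(1−fₕ)sₕ²/nₕ with Wₕ = Nₕ/54482:
  West: (4286/54482)²·(1−118/4286)·0.0281/118 = 1.4331713 × 10^-6
  Central: (15136/54482)²·(1−192/15136)·0.157/192 = 6.2311803 × 10^-5
  South: (15106/54482)²·(1−1071/15106)·0.161/1071 = 1.0737229 × 10^-5
  North: (19954/54482)²·(1−770/19954)·0.543/770 = 9.0943603 × 10^-5
  → Var(ȳ_str) = 1.6542581 × 10^-4.
Var(ȳ_srs) = (1 − 2151/54482)·0.5929/2151 = 2.6475674 × 10^-4.
deff = (1.6542581 × 10^-4) / (2.6475674 × 10^-4) = 0.6248.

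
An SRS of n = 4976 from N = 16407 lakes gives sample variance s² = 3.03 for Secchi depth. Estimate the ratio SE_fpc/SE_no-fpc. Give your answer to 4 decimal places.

0.8347

f = n/N = 4976/16407 = 0.30328518.
SE_no-fpc = √(s²/n) = 0.024676362; SE_fpc = √((1−f)s²/n) = 0.020597222.
Ratio = √(1−f) = 0.83469445.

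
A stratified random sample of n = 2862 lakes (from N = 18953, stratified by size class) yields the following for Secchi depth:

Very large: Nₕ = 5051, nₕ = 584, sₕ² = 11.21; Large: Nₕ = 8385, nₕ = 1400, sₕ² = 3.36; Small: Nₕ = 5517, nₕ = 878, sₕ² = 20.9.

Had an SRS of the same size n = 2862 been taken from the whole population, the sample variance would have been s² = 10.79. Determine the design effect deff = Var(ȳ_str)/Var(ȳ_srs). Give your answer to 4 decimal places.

1.0288

Var(ȳ_str) = Σ Wₕ²(1−fₕ)sₕ²/nₕ with Wₕ = Nₕ/18953:
  Very large: (5051/18953)²·(1−584/5051)·11.21/584 = 0.0012056747
  Large: (8385/18953)²·(1−1400/8385)·3.36/1400 = 3.9131347 × 10^-4
  Small: (5517/18953)²·(1−878/5517)·20.9/878 = 0.0016959897
  → Var(ȳ_str) = 0.0032929779.
Var(ȳ_srs) = (1 − 2862/18953)·10.79/2862 = 0.0032007878.
deff = 0.0032929779 / 0.0032007878 = 1.0288.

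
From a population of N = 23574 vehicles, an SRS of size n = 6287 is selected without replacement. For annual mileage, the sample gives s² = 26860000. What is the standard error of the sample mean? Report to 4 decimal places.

Under SRS without replacement, Var(ȳ) = (1 − f)·s²/n with f = n/N = 6287/23574 = 0.26669212.
Var(ȳ) = (1 − 0.26669212)·26860000/6287 = 0.73330788·4272.3079 = 3132.9171.
SE(ȳ) = √(3132.9171) = 55.9725.

55.9725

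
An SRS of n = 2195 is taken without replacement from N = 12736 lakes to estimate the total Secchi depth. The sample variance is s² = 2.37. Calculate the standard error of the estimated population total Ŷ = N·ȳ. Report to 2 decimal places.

Var(Ŷ) = N²·Var(ȳ) = N²·(1 − n/N)·s²/n.
f = 2195/12736 = 0.17234611; Var(ȳ) = 0.82765389·2.37/2195 = 8.9363997 × 10^-4.
Var(Ŷ) = 12736² · (8.9363997 × 10^-4) = 144953.49.
SE(Ŷ) = √(144953.49) = 380.73.

380.73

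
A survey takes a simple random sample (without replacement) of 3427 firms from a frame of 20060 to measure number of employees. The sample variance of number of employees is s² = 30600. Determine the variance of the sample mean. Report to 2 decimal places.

7.40

Under SRS without replacement, Var(ȳ) = (1 − f)·s²/n with f = n/N = 3427/20060 = 0.17083749.
Var(ȳ) = (1 − 0.17083749)·30600/3427 = 0.82916251·8.9290925 = 7.4036688.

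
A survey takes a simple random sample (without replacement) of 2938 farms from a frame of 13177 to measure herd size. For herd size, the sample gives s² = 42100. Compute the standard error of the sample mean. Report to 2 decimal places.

Under SRS without replacement, Var(ȳ) = (1 − f)·s²/n with f = n/N = 2938/13177 = 0.22296426.
Var(ȳ) = (1 − 0.22296426)·42100/2938 = 0.77703574·14.329476 = 11.134515.
SE(ȳ) = √(11.134515) = 3.34.

3.34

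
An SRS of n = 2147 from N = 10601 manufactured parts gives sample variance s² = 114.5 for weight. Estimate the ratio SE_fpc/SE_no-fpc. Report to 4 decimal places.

f = n/N = 2147/10601 = 0.20252806.
SE_no-fpc = √(s²/n) = 0.23093338; SE_fpc = √((1−f)s²/n) = 0.20622648.
Ratio = √(1−f) = 0.89301284.

0.8930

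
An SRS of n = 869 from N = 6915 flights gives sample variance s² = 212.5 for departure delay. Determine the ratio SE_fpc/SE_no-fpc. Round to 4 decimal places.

0.9351

f = n/N = 869/6915 = 0.12566884.
SE_no-fpc = √(s²/n) = 0.49450374; SE_fpc = √((1−f)s²/n) = 0.46238907.
Ratio = √(1−f) = 0.93505677.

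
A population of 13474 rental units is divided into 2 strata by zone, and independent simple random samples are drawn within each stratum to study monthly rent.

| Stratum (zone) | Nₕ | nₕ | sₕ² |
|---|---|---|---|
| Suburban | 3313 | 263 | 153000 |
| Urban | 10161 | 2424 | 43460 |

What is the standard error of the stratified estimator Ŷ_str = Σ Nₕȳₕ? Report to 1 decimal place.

Var(Ŷ_str) = Σₕ Nₕ²(1 − fₕ)sₕ²/nₕ.
Suburban: 3313²·(1 − 263/3313)·153000/263 = 5.8783705 × 10^9.
Urban: 10161²·(1 − 2424/10161)·43460/2424 = 1.4095035 × 10^9.
Sum = 7.287874 × 10^9.
SE = √(7.287874 × 10^9) = 85369.0.

85369.0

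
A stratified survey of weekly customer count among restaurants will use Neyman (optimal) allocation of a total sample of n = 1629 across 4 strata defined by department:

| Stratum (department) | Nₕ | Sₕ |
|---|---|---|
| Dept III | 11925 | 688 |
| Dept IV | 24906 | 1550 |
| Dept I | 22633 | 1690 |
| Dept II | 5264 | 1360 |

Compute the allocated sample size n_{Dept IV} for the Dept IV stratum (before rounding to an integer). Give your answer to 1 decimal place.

681.9

Neyman allocation: nₕ = n·NₕSₕ / Σⱼ NⱼSⱼ.
Σ NⱼSⱼ = 11925·688 + 24906·1550 + 22633·1690 + 5264·1360 = 9.221751 × 10^7.
n_{Dept IV} = 1629·24906·1550 / (9.221751 × 10^7) = 681.9.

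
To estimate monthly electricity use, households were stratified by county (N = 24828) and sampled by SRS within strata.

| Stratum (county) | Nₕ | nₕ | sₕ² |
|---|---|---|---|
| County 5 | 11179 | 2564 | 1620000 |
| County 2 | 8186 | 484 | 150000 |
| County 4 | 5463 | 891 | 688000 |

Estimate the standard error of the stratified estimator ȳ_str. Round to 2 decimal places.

12.72

Var(ȳ_str) = Σₕ Wₕ²(1 − fₕ)sₕ²/nₕ with Wₕ = Nₕ/N, N = 24828.
County 5: Wₕ = 0.45025777; term = 0.45025777²·(1 − 0.22935862)·1620000/2564 = 98.712411.
County 2: Wₕ = 0.32970839; term = 0.32970839²·(1 − 0.05912534)·150000/484 = 31.698425.
County 4: Wₕ = 0.22003383; term = 0.22003383²·(1 − 0.16309720)·688000/891 = 31.287055.
Sum = 161.69789.
SE = √(161.69789) = 12.72.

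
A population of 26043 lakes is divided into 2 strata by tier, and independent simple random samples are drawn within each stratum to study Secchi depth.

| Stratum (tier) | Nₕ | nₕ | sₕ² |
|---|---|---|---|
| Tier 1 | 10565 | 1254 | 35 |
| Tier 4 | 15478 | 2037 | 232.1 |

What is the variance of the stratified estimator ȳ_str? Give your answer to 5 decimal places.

0.03900

Var(ȳ_str) = Σₕ Wₕ²(1 − fₕ)sₕ²/nₕ with Wₕ = Nₕ/N, N = 26043.
Tier 1: Wₕ = 0.40567523; term = 0.40567523²·(1 − 0.11869380)·35/1254 = 0.0040481287.
Tier 4: Wₕ = 0.59432477; term = 0.59432477²·(1 − 0.13160615)·232.1/2037 = 0.034950107.
Sum = 0.038998236.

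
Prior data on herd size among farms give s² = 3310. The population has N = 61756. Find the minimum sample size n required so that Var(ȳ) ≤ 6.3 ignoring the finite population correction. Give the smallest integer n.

526

Without fpc, n₀ = s²/D = 3310/6.3 = 525.3968.
Rounding up, n = 526.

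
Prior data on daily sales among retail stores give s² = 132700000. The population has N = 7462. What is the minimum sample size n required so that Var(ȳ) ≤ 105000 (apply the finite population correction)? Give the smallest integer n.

Without fpc, n₀ = s²/D = 132700000/105000 = 1263.8095.
With fpc, (1 − n/N)·s²/n ≤ D requires n ≥ n₀/(1 + n₀/N) = 1263.8095/(1 + 1263.8095/7462) = 1080.7647.
Rounding up, n = 1081.

1081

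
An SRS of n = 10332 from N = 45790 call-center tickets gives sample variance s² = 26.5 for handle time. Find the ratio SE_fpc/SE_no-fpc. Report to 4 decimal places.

0.8800

f = n/N = 10332/45790 = 0.22563879.
SE_no-fpc = √(s²/n) = 0.050644319; SE_fpc = √((1−f)s²/n) = 0.044565885.
Ratio = √(1−f) = 0.87997796.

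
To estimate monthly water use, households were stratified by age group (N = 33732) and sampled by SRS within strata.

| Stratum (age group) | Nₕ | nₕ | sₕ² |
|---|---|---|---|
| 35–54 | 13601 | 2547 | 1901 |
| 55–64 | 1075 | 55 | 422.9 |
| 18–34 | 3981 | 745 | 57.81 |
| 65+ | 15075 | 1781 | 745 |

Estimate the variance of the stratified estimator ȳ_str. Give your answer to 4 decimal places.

0.1806

Var(ȳ_str) = Σₕ Wₕ²(1 − fₕ)sₕ²/nₕ with Wₕ = Nₕ/N, N = 33732.
35–54: Wₕ = 0.40320764; term = 0.40320764²·(1 − 0.18726564)·1901/2547 = 0.098618704.
55–64: Wₕ = 0.03186885; term = 0.03186885²·(1 − 0.05116279)·422.9/55 = 0.0074096799.
18–34: Wₕ = 0.11801850; term = 0.11801850²·(1 − 0.18713891)·57.81/745 = 8.7854337 × 10^-4.
65+: Wₕ = 0.44690502; term = 0.44690502²·(1 − 0.11814262)·745/1781 = 0.073675173.
Sum = 0.1805821.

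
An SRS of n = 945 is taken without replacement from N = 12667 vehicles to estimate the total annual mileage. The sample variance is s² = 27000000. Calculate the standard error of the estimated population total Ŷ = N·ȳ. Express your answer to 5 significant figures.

2.0597 × 10^6

Var(Ŷ) = N²·Var(ȳ) = N²·(1 − n/N)·s²/n.
f = 945/12667 = 0.07460330; Var(ȳ) = 0.92539670·27000000/945 = 26439.906.
Var(Ŷ) = 12667² · 26439.906 = 4.2423593 × 10^12.
SE(Ŷ) = √(4.2423593 × 10^12) = 2.0597 × 10^6.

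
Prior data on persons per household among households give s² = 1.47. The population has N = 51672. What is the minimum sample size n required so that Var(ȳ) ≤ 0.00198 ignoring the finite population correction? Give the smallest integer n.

743

Without fpc, n₀ = s²/D = 1.47/0.00198 = 742.4242.
Rounding up, n = 743.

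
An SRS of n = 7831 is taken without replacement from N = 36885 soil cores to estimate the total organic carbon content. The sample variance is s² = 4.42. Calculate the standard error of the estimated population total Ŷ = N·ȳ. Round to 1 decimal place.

Var(Ŷ) = N²·Var(ȳ) = N²·(1 − n/N)·s²/n.
f = 7831/36885 = 0.21230853; Var(ȳ) = 0.78769147·4.42/7831 = 4.4459154 × 10^-4.
Var(Ŷ) = 36885² · (4.4459154 × 10^-4) = 604868.22.
SE(Ŷ) = √(604868.22) = 777.7.

777.7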